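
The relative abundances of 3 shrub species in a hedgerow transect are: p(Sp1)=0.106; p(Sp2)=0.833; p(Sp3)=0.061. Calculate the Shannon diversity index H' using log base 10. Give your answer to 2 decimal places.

Each pᵢ log₁₀ pᵢ term (working shown to 4 dp, full precision carried): 0.106×(-0.9747)=-0.1033, 0.833×(-0.0794)=-0.0661, 0.061×(-1.2147)=-0.0741.
Sum = -0.2435, so H' = 0.24.

0.24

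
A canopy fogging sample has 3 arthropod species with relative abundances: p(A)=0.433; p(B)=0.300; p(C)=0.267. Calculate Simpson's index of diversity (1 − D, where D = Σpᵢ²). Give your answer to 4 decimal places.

D = 0.433² + 0.3² + 0.267² = 0.187489 + 0.090000 + 0.071289 = 0.348778 (working shown to 6 dp, full precision carried).
So 1 − D = 0.651222, i.e. 0.6512 to 4 decimal places.

0.6512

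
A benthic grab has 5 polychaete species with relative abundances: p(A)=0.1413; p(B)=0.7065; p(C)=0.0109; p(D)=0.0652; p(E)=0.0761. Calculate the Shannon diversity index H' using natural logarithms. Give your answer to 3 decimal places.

Each pᵢ ln pᵢ term (working shown to 5 dp, full precision carried): 0.1413×(-1.95687)=-0.27651, 0.7065×(-0.34743)=-0.24546, 0.0109×(-4.51899)=-0.04926, 0.0652×(-2.73030)=-0.17802, 0.0761×(-2.57571)=-0.19601.
Sum = -0.94525, so H' = 0.945.

0.945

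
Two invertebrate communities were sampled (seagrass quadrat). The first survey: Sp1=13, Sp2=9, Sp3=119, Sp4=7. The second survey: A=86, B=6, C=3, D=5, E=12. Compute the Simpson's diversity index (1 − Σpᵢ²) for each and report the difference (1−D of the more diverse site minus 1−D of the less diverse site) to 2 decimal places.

The first survey: N=148, proportions 0.0878, 0.0608, 0.8041, 0.0473, giving 1−D = 0.3398 (working shown to 4 dp, full precision carried).
The second survey: N=112, proportions 0.7679, 0.0536, 0.0268, 0.0446, 0.1071, giving 1−D = 0.3933.
Difference = |0.3398 − 0.3933| = 0.0535, i.e. 0.05 to 2 decimal places.

0.05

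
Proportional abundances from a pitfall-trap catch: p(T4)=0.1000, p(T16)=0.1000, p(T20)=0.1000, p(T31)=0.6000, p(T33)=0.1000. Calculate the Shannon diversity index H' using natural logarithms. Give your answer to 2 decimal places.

1.23

Each pᵢ ln pᵢ term (working shown to 4 dp, full precision carried): 0.1×(-2.3026)=-0.2303, 0.1×(-2.3026)=-0.2303, 0.1×(-2.3026)=-0.2303, 0.6×(-0.5108)=-0.3065, 0.1×(-2.3026)=-0.2303.
Sum = -1.2275, so H' = 1.23.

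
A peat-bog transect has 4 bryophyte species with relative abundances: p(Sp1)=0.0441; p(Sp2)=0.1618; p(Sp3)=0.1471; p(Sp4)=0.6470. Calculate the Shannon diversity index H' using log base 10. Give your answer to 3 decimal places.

Each pᵢ log₁₀ pᵢ term (working shown to 5 dp, full precision carried): 0.0441×(-1.35556)=-0.05978, 0.1618×(-0.79102)=-0.12799, 0.1471×(-0.83239)=-0.12244, 0.647×(-0.18910)=-0.12234.
Sum = -0.43256, so H' = 0.433.

0.433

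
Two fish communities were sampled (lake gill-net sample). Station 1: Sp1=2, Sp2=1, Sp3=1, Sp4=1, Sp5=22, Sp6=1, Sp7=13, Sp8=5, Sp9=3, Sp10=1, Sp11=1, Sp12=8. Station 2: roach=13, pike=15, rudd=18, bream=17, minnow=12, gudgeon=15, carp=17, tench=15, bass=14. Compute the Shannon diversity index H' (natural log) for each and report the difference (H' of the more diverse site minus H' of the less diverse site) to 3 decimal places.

0.328

Station 1: N=59, proportions 0.0338983, 0.0169492, 0.0169492, 0.0169492, 0.3728814, 0.0169492, 0.220339, 0.0847458, 0.0508475, 0.0169492, 0.0169492, 0.1355932, giving H' = 1.8620776 (working shown to 7 dp, full precision carried).
Station 2: N=136, proportions 0.0955882, 0.1102941, 0.1323529, 0.125, 0.0882353, 0.1102941, 0.125, 0.1102941, 0.1029412, giving H' = 2.1896532.
Difference = |1.8620776 − 2.1896532| = 0.3275756, i.e. 0.328 to 3 decimal places.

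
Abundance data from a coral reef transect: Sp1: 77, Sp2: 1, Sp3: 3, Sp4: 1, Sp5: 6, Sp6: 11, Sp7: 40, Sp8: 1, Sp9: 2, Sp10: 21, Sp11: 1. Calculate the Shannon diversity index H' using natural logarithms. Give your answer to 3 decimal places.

1.516

Total N = 77+1+3+1+6+11+40+1+2+21+1 = 164, so the proportions are 0.46951, 0.0061, 0.01829, 0.0061, 0.03659, 0.06707, 0.2439, 0.0061, 0.0122, 0.12805, 0.0061 (working shown to 5 dp, full precision carried).
Each pᵢ ln pᵢ term: 0.46951×(-0.75606)=-0.35498, 0.0061×(-5.09987)=-0.03110, 0.01829×(-4.00125)=-0.07319, 0.0061×(-5.09987)=-0.03110, 0.03659×(-3.30811)=-0.12103, 0.06707×(-2.70197)=-0.18123, 0.2439×(-1.41099)=-0.34414, 0.0061×(-5.09987)=-0.03110, 0.0122×(-4.40672)=-0.05374, 0.12805×(-2.05534)=-0.26318, 0.0061×(-5.09987)=-0.03110.
Sum = -1.51589, so H' = 1.516.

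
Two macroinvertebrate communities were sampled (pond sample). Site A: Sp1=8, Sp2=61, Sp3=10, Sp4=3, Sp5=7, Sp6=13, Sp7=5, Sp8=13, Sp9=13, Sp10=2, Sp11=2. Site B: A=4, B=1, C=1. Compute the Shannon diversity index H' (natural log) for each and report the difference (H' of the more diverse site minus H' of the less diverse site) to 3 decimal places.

Site A: N=137, proportions 0.05839, 0.44526, 0.07299, 0.0219, 0.05109, 0.09489, 0.0365, 0.09489, 0.09489, 0.0146, 0.0146, giving H' = 1.86746 (working shown to 5 dp, full precision carried).
Site B: N=6, proportions 0.66667, 0.16667, 0.16667, giving H' = 0.86756.
Difference = |1.86746 − 0.86756| = 0.99990, i.e. 1.000 to 3 decimal places.

1.000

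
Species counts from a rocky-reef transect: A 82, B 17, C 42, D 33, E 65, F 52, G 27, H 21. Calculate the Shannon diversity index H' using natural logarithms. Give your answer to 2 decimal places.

Total N = 82+17+42+33+65+52+27+21 = 339, so the proportions are 0.2419, 0.0501, 0.1239, 0.0973, 0.1917, 0.1534, 0.0796, 0.0619 (working shown to 4 dp, full precision carried).
Each pᵢ ln pᵢ term: 0.2419×(-1.4193)=-0.3433, 0.0501×(-2.9928)=-0.1501, 0.1239×(-2.0883)=-0.2587, 0.0973×(-2.3295)=-0.2268, 0.1917×(-1.6516)=-0.3167, 0.1534×(-1.8748)=-0.2876, 0.0796×(-2.5302)=-0.2015, 0.0619×(-2.7815)=-0.1723.
Sum = -1.9570, so H' = 1.96.

1.96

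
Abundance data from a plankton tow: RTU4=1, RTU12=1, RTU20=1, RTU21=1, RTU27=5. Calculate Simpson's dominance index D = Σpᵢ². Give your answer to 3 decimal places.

0.358

Total N = 1+1+1+1+5 = 9, so the proportions are 0.11111, 0.11111, 0.11111, 0.11111, 0.55556 (working shown to 5 dp, full precision carried).
D = 0.11111² + 0.11111² + 0.11111² + 0.11111² + 0.55556² = 0.01235 + 0.01235 + 0.01235 + 0.01235 + 0.30864 = 0.35802.
To 3 decimal places, D = 0.358.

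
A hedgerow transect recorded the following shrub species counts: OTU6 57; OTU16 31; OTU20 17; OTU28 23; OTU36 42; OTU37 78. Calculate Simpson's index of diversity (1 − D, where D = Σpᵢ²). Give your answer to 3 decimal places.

Total N = 57+31+17+23+42+78 = 248, so the proportions are 0.22984, 0.125, 0.06855, 0.09274, 0.16935, 0.31452 (working shown to 5 dp, full precision carried).
D = 0.22984² + 0.125² + 0.06855² + 0.09274² + 0.16935² + 0.31452² = 0.05283 + 0.01562 + 0.00470 + 0.00860 + 0.02868 + 0.09892 = 0.20935.
So 1 − D = 0.79065, i.e. 0.791 to 3 decimal places.

0.791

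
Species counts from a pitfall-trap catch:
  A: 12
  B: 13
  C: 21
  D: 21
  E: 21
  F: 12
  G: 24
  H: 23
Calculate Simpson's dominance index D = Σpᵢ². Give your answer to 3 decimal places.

Total N = 12+13+21+21+21+12+24+23 = 147, so the proportions are 0.08163, 0.08844, 0.14286, 0.14286, 0.14286, 0.08163, 0.16327, 0.15646 (working shown to 5 dp, full precision carried).
D = 0.08163² + 0.08844² + 0.14286² + 0.14286² + 0.14286² + 0.08163² + 0.16327² + 0.15646² = 0.00666 + 0.00782 + 0.02041 + 0.02041 + 0.02041 + 0.00666 + 0.02666 + 0.02448 = 0.13351.
To 3 decimal places, D = 0.134.

0.134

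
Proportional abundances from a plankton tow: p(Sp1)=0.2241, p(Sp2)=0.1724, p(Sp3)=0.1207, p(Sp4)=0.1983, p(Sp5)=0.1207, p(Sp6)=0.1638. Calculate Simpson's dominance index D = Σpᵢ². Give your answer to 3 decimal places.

D = 0.2241² + 0.1724² + 0.1207² + 0.1983² + 0.1207² + 0.1638² = 0.05022 + 0.02972 + 0.01457 + 0.03932 + 0.01457 + 0.02683 = 0.17523 (working shown to 5 dp, full precision carried).
To 3 decimal places, D = 0.175.

0.175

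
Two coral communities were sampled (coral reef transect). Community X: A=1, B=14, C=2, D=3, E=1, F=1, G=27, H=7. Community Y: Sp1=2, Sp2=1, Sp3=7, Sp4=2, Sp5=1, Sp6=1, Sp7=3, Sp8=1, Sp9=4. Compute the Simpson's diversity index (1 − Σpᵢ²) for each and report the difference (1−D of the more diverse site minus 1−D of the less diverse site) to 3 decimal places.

0.138

Community X: N=56, proportions 0.01786, 0.25, 0.03571, 0.05357, 0.01786, 0.01786, 0.48214, 0.125, giving 1−D = 0.68431 (working shown to 5 dp, full precision carried).
Community Y: N=22, proportions 0.09091, 0.04545, 0.31818, 0.09091, 0.04545, 0.04545, 0.13636, 0.04545, 0.18182, giving 1−D = 0.82231.
Difference = |0.68431 − 0.82231| = 0.13800, i.e. 0.138 to 3 decimal places.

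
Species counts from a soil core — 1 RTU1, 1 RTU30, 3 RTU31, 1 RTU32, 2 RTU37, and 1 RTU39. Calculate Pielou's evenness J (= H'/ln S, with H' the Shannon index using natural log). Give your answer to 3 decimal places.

0.936

Total N = 1+1+3+1+2+1 = 9, so the proportions are 0.11111, 0.11111, 0.33333, 0.11111, 0.22222, 0.11111 (working shown to 5 dp, full precision carried).
H' = −Σ pᵢ ln pᵢ = −((-0.24414) + (-0.24414) + (-0.36620) + (-0.24414) + (-0.33424) + (-0.24414)) = 1.67699.
With S = 6 species, ln S = 1.79176, so J = 1.67699/1.79176 = 0.93594, i.e. 0.936 to 3 decimal places.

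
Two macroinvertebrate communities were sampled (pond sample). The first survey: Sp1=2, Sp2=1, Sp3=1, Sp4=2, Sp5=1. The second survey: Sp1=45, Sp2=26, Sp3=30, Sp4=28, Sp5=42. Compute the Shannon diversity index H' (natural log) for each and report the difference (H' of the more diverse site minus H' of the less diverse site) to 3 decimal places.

0.034

The first survey: N=7, proportions 0.28571, 0.14286, 0.14286, 0.28571, 0.14286, giving H' = 1.54983 (working shown to 5 dp, full precision carried).
The second survey: N=171, proportions 0.26316, 0.15205, 0.17544, 0.16374, 0.24561, giving H' = 1.58418.
Difference = |1.54983 − 1.58418| = 0.03435, i.e. 0.034 to 3 decimal places.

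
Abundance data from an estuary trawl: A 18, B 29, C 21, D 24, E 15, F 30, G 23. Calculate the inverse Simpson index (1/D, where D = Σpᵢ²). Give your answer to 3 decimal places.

6.674

Total N = 18+29+21+24+15+30+23 = 160, so the proportions are 0.1125, 0.18125, 0.13125, 0.15, 0.09375, 0.1875, 0.14375 (working shown to 7 dp, full precision carried).
D = 0.1125² + 0.18125² + 0.13125² + 0.15² + 0.09375² + 0.1875² + 0.14375² = 0.0126563 + 0.0328516 + 0.0172266 + 0.0225000 + 0.0087891 + 0.0351562 + 0.0206641 = 0.1498437.
So 1/D = 6.67362, i.e. 6.674 to 3 decimal places.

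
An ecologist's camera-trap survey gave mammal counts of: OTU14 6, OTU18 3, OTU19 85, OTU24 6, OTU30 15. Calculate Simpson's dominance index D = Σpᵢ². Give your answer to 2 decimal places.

Total N = 6+3+85+6+15 = 115, so the proportions are 0.0522, 0.0261, 0.7391, 0.0522, 0.1304 (working shown to 4 dp, full precision carried).
D = 0.0522² + 0.0261² + 0.7391² + 0.0522² + 0.1304² = 0.0027 + 0.0007 + 0.5463 + 0.0027 + 0.0170 = 0.5695.
To 2 decimal places, D = 0.57.

0.57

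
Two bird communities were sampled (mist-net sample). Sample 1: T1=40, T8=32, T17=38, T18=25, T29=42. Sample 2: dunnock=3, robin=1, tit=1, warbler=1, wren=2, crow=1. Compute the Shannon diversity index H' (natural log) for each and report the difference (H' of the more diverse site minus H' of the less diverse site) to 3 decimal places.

Sample 1: N=177, proportions 0.22599, 0.18079, 0.21469, 0.14124, 0.23729, giving H' = 1.59343 (working shown to 5 dp, full precision carried).
Sample 2: N=9, proportions 0.33333, 0.11111, 0.11111, 0.11111, 0.22222, 0.11111, giving H' = 1.67699.
Difference = |1.59343 − 1.67699| = 0.08356, i.e. 0.084 to 3 decimal places.

0.084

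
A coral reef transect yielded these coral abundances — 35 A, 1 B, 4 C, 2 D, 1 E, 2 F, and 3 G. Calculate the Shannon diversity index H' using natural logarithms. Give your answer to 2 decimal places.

Total N = 35+1+4+2+1+2+3 = 48, so the proportions are 0.7292, 0.0208, 0.0833, 0.0417, 0.0208, 0.0417, 0.0625 (working shown to 4 dp, full precision carried).
Each pᵢ ln pᵢ term: 0.7292×(-0.3159)=-0.2303, 0.0208×(-3.8712)=-0.0807, 0.0833×(-2.4849)=-0.2071, 0.0417×(-3.1781)=-0.1324, 0.0208×(-3.8712)=-0.0807, 0.0417×(-3.1781)=-0.1324, 0.0625×(-2.7726)=-0.1733.
Sum = -1.0368, so H' = 1.04.

1.04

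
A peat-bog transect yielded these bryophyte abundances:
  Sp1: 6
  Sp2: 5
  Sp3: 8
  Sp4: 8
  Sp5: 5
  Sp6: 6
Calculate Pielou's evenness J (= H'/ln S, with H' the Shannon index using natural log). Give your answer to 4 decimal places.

Total N = 6+5+8+8+5+6 = 38, so the proportions are 0.1578947, 0.1315789, 0.2105263, 0.2105263, 0.1315789, 0.1578947 (working shown to 7 dp, full precision carried).
H' = −Σ pᵢ ln pᵢ = −((-0.2914463) + (-0.2668616) + (-0.3280304) + (-0.3280304) + (-0.2668616) + (-0.2914463)) = 1.7726768.
With S = 6 species, ln S = 1.7917595, so J = 1.7726768/1.7917595 = 0.9893497, i.e. 0.9893 to 4 decimal places.

0.9893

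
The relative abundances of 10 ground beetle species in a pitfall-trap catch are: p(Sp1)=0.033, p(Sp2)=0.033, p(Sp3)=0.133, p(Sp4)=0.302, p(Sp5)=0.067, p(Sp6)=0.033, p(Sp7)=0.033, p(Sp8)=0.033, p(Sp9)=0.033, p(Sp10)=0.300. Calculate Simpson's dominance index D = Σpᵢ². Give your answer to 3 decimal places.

D = 0.033² + 0.033² + 0.133² + 0.302² + 0.067² + 0.033² + 0.033² + 0.033² + 0.033² + 0.3² = 0.00109 + 0.00109 + 0.01769 + 0.09120 + 0.00449 + 0.00109 + 0.00109 + 0.00109 + 0.00109 + 0.09000 = 0.20992 (working shown to 5 dp, full precision carried).
To 3 decimal places, D = 0.210.

0.210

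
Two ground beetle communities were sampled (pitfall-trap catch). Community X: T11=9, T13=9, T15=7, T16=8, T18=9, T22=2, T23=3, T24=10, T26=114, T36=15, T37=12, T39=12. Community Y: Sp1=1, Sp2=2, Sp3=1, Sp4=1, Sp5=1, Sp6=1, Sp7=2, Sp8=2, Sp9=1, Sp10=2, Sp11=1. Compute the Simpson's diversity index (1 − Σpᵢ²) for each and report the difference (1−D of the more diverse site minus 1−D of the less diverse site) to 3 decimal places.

Community X: N=210, proportions 0.04286, 0.04286, 0.03333, 0.0381, 0.04286, 0.00952, 0.01429, 0.04762, 0.54286, 0.07143, 0.05714, 0.05714, giving 1−D = 0.68304 (working shown to 5 dp, full precision carried).
Community Y: N=15, proportions 0.06667, 0.13333, 0.06667, 0.06667, 0.06667, 0.06667, 0.13333, 0.13333, 0.06667, 0.13333, 0.06667, giving 1−D = 0.89778.
Difference = |0.68304 − 0.89778| = 0.21474, i.e. 0.215 to 3 decimal places.

0.215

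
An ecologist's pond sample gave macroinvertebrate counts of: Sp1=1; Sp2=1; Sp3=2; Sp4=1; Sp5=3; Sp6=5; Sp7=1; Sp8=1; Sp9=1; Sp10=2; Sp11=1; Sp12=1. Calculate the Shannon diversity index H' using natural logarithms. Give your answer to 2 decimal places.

Total N = 1+1+2+1+3+5+1+1+1+2+1+1 = 20, so the proportions are 0.05, 0.05, 0.1, 0.05, 0.15, 0.25, 0.05, 0.05, 0.05, 0.1, 0.05, 0.05 (working shown to 4 dp, full precision carried).
Each pᵢ ln pᵢ term: 0.05×(-2.9957)=-0.1498, 0.05×(-2.9957)=-0.1498, 0.1×(-2.3026)=-0.2303, 0.05×(-2.9957)=-0.1498, 0.15×(-1.8971)=-0.2846, 0.25×(-1.3863)=-0.3466, 0.05×(-2.9957)=-0.1498, 0.05×(-2.9957)=-0.1498, 0.05×(-2.9957)=-0.1498, 0.1×(-2.3026)=-0.2303, 0.05×(-2.9957)=-0.1498, 0.05×(-2.9957)=-0.1498.
Sum = -2.2900, so H' = 2.29.

2.29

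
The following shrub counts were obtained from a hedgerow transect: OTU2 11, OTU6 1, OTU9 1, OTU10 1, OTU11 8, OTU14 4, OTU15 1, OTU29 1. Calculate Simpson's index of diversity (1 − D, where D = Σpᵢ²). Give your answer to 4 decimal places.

0.7372

Total N = 11+1+1+1+8+4+1+1 = 28, so the proportions are 0.392857, 0.035714, 0.035714, 0.035714, 0.285714, 0.142857, 0.035714, 0.035714 (working shown to 6 dp, full precision carried).
D = 0.392857² + 0.035714² + 0.035714² + 0.035714² + 0.285714² + 0.142857² + 0.035714² + 0.035714² = 0.154337 + 0.001276 + 0.001276 + 0.001276 + 0.081633 + 0.020408 + 0.001276 + 0.001276 = 0.262755.
So 1 − D = 0.737245, i.e. 0.7372 to 4 decimal places.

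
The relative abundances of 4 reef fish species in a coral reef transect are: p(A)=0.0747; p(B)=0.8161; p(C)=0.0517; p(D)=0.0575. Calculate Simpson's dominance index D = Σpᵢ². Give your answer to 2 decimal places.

0.68

D = 0.0747² + 0.8161² + 0.0517² + 0.0575² = 0.0056 + 0.6660 + 0.0027 + 0.0033 = 0.6776 (working shown to 4 dp, full precision carried).
To 2 decimal places, D = 0.68.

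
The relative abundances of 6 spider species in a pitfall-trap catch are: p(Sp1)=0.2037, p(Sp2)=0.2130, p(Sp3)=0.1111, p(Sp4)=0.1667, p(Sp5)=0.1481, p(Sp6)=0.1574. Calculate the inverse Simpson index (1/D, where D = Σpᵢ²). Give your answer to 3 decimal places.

5.757

D = 0.2037² + 0.213² + 0.1111² + 0.1667² + 0.1481² + 0.1574² = 0.0414937 + 0.0453690 + 0.0123432 + 0.0277889 + 0.0219336 + 0.0247748 = 0.1737032 (working shown to 7 dp, full precision carried).
So 1/D = 5.75695, i.e. 5.757 to 3 decimal places.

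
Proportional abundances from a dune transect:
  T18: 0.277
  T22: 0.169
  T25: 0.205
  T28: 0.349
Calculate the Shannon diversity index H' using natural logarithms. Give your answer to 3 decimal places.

Each pᵢ ln pᵢ term (working shown to 5 dp, full precision carried): 0.277×(-1.28374)=-0.35560, 0.169×(-1.77786)=-0.30046, 0.205×(-1.58475)=-0.32487, 0.349×(-1.05268)=-0.36739.
Sum = -1.34831, so H' = 1.348.

1.348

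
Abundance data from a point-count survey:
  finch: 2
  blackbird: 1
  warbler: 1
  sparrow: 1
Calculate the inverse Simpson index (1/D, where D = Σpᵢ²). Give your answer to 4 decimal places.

Total N = 2+1+1+1 = 5, so the proportions are 0.4, 0.2, 0.2, 0.2 (working shown to 8 dp, full precision carried).
D = 0.4² + 0.2² + 0.2² + 0.2² = 0.16000000 + 0.04000000 + 0.04000000 + 0.04000000 = 0.28000000.
So 1/D = 3.571429, i.e. 3.5714 to 4 decimal places.

3.5714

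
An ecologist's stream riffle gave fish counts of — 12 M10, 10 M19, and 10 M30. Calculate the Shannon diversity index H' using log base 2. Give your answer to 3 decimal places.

Total N = 12+10+10 = 32, so the proportions are 0.375, 0.3125, 0.3125 (working shown to 5 dp, full precision carried).
Each pᵢ log₂ pᵢ term: 0.375×(-1.41504)=-0.53064, 0.3125×(-1.67807)=-0.52440, 0.3125×(-1.67807)=-0.52440.
Sum = -1.57943, so H' = 1.579.

1.579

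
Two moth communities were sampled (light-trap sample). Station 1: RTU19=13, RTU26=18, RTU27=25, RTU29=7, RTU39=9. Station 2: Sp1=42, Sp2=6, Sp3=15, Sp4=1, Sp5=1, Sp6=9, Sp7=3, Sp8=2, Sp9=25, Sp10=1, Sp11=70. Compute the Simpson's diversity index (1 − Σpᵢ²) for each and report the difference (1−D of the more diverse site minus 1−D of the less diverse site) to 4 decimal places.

Station 1: N=72, proportions 0.180556, 0.25, 0.347222, 0.097222, 0.125, giving 1−D = 0.759259 (working shown to 6 dp, full precision carried).
Station 2: N=175, proportions 0.24, 0.034286, 0.085714, 0.005714, 0.005714, 0.051429, 0.017143, 0.011429, 0.142857, 0.005714, 0.4, giving 1−D = 0.750302.
Difference = |0.759259 − 0.750302| = 0.008957, i.e. 0.0090 to 4 decimal places.

0.0090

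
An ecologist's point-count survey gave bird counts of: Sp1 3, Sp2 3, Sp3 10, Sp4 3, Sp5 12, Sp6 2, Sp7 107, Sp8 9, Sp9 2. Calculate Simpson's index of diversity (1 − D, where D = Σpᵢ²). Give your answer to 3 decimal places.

Total N = 3+3+10+3+12+2+107+9+2 = 151, so the proportions are 0.01987, 0.01987, 0.06623, 0.01987, 0.07947, 0.01325, 0.70861, 0.0596, 0.01325 (working shown to 5 dp, full precision carried).
D = 0.01987² + 0.01987² + 0.06623² + 0.01987² + 0.07947² + 0.01325² + 0.70861² + 0.0596² + 0.01325² = 0.00039 + 0.00039 + 0.00439 + 0.00039 + 0.00632 + 0.00018 + 0.50213 + 0.00355 + 0.00018 = 0.51792.
So 1 − D = 0.48208, i.e. 0.482 to 3 decimal places.

0.482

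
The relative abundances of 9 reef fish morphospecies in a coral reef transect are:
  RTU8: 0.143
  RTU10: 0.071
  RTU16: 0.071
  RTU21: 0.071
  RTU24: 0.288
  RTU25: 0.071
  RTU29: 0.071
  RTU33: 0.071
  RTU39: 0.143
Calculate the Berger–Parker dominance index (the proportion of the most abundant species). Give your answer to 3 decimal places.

0.288

The largest proportion is 0.288, i.e. d = 0.288 to 3 decimal places.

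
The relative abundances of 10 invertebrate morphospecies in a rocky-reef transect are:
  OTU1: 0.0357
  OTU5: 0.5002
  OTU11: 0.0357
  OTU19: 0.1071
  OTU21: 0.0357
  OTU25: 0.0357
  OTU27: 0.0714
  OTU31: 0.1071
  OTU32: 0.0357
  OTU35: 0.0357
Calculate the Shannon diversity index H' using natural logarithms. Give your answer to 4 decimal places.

Each pᵢ ln pᵢ term (working shown to 6 dp, full precision carried): 0.0357×(-3.332605)=-0.118974, 0.5002×(-0.692747)=-0.346512, 0.0357×(-3.332605)=-0.118974, 0.1071×(-2.233992)=-0.239261, 0.0357×(-3.332605)=-0.118974, 0.0357×(-3.332605)=-0.118974, 0.0714×(-2.639457)=-0.188457, 0.1071×(-2.233992)=-0.239261, 0.0357×(-3.332605)=-0.118974, 0.0357×(-3.332605)=-0.118974.
Sum = -1.727334, so H' = 1.7273.

1.7273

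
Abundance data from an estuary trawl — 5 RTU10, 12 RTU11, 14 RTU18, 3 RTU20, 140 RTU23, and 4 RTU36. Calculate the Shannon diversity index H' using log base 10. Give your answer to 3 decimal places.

0.358

Total N = 5+12+14+3+140+4 = 178, so the proportions are 0.02809, 0.06742, 0.07865, 0.01685, 0.78652, 0.02247 (working shown to 5 dp, full precision carried).
Each pᵢ log₁₀ pᵢ term: 0.02809×(-1.55145)=-0.04358, 0.06742×(-1.17124)=-0.07896, 0.07865×(-1.10429)=-0.08685, 0.01685×(-1.77330)=-0.02989, 0.78652×(-0.10429)=-0.08203, 0.02247×(-1.64836)=-0.03704.
Sum = -0.35835, so H' = 0.358.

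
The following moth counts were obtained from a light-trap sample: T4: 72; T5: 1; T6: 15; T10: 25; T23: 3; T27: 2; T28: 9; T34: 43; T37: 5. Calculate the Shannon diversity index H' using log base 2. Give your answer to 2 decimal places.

Total N = 72+1+15+25+3+2+9+43+5 = 175, so the proportions are 0.4114, 0.0057, 0.0857, 0.1429, 0.0171, 0.0114, 0.0514, 0.2457, 0.0286 (working shown to 4 dp, full precision carried).
Each pᵢ log₂ pᵢ term: 0.4114×(-1.2813)=-0.5272, 0.0057×(-7.4512)=-0.0426, 0.0857×(-3.5443)=-0.3038, 0.1429×(-2.8074)=-0.4011, 0.0171×(-5.8662)=-0.1006, 0.0114×(-6.4512)=-0.0737, 0.0514×(-4.2813)=-0.2202, 0.2457×(-2.0249)=-0.4976, 0.0286×(-5.1293)=-0.1466.
Sum = -2.3132, so H' = 2.31.

2.31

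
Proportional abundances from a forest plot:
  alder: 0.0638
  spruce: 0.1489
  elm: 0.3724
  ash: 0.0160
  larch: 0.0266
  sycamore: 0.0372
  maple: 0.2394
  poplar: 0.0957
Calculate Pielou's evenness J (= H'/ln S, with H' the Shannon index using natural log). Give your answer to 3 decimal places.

H' = −Σ pᵢ ln pᵢ = −((-0.17558) + (-0.28358) + (-0.36785) + (-0.06616) + (-0.09647) + (-0.12244) + (-0.34225) + (-0.22456)) = 1.67890 (working shown to 5 dp, full precision carried).
With S = 8 species, ln S = 2.07944, so J = 1.67890/2.07944 = 0.80738, i.e. 0.807 to 3 decimal places.

0.807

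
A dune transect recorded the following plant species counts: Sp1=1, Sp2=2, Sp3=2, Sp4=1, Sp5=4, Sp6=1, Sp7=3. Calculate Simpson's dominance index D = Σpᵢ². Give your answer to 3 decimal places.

Total N = 1+2+2+1+4+1+3 = 14, so the proportions are 0.07143, 0.14286, 0.14286, 0.07143, 0.28571, 0.07143, 0.21429 (working shown to 5 dp, full precision carried).
D = 0.07143² + 0.14286² + 0.14286² + 0.07143² + 0.28571² + 0.07143² + 0.21429² = 0.00510 + 0.02041 + 0.02041 + 0.00510 + 0.08163 + 0.00510 + 0.04592 = 0.18367.
To 3 decimal places, D = 0.184.

0.184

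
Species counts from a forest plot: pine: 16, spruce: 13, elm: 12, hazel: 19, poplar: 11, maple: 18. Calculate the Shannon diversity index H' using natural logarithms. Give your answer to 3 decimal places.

1.771

Total N = 16+13+12+19+11+18 = 89, so the proportions are 0.17978, 0.14607, 0.13483, 0.21348, 0.1236, 0.20225 (working shown to 5 dp, full precision carried).
Each pᵢ ln pᵢ term: 0.17978×(-1.71605)=-0.30850, 0.14607×(-1.92369)=-0.28099, 0.13483×(-2.00373)=-0.27017, 0.21348×(-1.54420)=-0.32966, 0.1236×(-2.09074)=-0.25841, 0.20225×(-1.59826)=-0.32324.
Sum = -1.77097, so H' = 1.771.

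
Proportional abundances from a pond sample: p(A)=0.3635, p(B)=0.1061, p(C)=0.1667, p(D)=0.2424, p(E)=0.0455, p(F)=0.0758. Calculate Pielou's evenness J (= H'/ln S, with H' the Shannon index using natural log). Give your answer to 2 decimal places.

0.88

H' = −Σ pᵢ ln pᵢ = −((-0.3679) + (-0.2380) + (-0.2987) + (-0.3435) + (-0.1406) + (-0.1955)) = 1.5842 (working shown to 4 dp, full precision carried).
With S = 6 species, ln S = 1.7918, so J = 1.5842/1.7918 = 0.8841, i.e. 0.88 to 2 decimal places.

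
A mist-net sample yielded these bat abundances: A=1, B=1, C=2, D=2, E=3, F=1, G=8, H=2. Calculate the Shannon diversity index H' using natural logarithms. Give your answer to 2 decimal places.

1.79

Total N = 1+1+2+2+3+1+8+2 = 20, so the proportions are 0.05, 0.05, 0.1, 0.1, 0.15, 0.05, 0.4, 0.1 (working shown to 4 dp, full precision carried).
Each pᵢ ln pᵢ term: 0.05×(-2.9957)=-0.1498, 0.05×(-2.9957)=-0.1498, 0.1×(-2.3026)=-0.2303, 0.1×(-2.3026)=-0.2303, 0.15×(-1.8971)=-0.2846, 0.05×(-2.9957)=-0.1498, 0.4×(-0.9163)=-0.3665, 0.1×(-2.3026)=-0.2303.
Sum = -1.7912, so H' = 1.79.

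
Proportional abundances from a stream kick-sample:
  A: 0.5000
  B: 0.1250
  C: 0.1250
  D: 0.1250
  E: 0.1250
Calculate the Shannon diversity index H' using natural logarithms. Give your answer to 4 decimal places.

Each pᵢ ln pᵢ term (working shown to 6 dp, full precision carried): 0.5×(-0.693147)=-0.346574, 0.125×(-2.079442)=-0.259930, 0.125×(-2.079442)=-0.259930, 0.125×(-2.079442)=-0.259930, 0.125×(-2.079442)=-0.259930.
Sum = -1.386294, so H' = 1.3863.

1.3863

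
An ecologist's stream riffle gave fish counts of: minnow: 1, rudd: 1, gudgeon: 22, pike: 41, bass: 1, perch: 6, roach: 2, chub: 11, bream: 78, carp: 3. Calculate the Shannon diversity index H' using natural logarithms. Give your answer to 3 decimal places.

1.486

Total N = 1+1+22+41+1+6+2+11+78+3 = 166, so the proportions are 0.00602, 0.00602, 0.13253, 0.24699, 0.00602, 0.03614, 0.01205, 0.06627, 0.46988, 0.01807 (working shown to 5 dp, full precision carried).
Each pᵢ ln pᵢ term: 0.00602×(-5.11199)=-0.03080, 0.00602×(-5.11199)=-0.03080, 0.13253×(-2.02095)=-0.26784, 0.24699×(-1.39842)=-0.34539, 0.00602×(-5.11199)=-0.03080, 0.03614×(-3.32023)=-0.12001, 0.01205×(-4.41884)=-0.05324, 0.06627×(-2.71409)=-0.17985, 0.46988×(-0.75528)=-0.35489, 0.01807×(-4.01338)=-0.07253.
Sum = -1.48613, so H' = 1.486.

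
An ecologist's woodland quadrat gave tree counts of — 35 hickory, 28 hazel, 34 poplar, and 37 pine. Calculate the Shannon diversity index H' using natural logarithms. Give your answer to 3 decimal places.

Total N = 35+28+34+37 = 134, so the proportions are 0.26119, 0.20896, 0.25373, 0.27612 (working shown to 5 dp, full precision carried).
Each pᵢ ln pᵢ term: 0.26119×(-1.34249)=-0.35065, 0.20896×(-1.56564)=-0.32715, 0.25373×(-1.37148)=-0.34799, 0.27612×(-1.28692)=-0.35534.
Sum = -1.38113, so H' = 1.381.

1.381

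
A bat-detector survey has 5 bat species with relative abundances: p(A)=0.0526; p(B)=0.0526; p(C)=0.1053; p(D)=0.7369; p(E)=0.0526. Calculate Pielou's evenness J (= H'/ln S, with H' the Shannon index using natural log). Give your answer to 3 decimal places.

H' = −Σ pᵢ ln pᵢ = −((-0.15491) + (-0.15491) + (-0.23702) + (-0.22498) + (-0.15491)) = 0.92673 (working shown to 5 dp, full precision carried).
With S = 5 species, ln S = 1.60944, so J = 0.92673/1.60944 = 0.57581, i.e. 0.576 to 3 decimal places.

0.576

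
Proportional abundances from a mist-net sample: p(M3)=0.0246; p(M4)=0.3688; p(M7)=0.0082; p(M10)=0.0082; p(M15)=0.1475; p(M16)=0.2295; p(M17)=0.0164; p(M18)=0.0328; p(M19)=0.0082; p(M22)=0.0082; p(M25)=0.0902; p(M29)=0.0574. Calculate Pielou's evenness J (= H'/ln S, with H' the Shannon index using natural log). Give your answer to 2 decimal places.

H' = −Σ pᵢ ln pᵢ = −((-0.0911) + (-0.3679) + (-0.0394) + (-0.0394) + (-0.2823) + (-0.3378) + (-0.0674) + (-0.1121) + (-0.0394) + (-0.0394) + (-0.2170) + (-0.1640)) = 1.7972 (working shown to 4 dp, full precision carried).
With S = 12 species, ln S = 2.4849, so J = 1.7972/2.4849 = 0.7232, i.e. 0.72 to 2 decimal places.

0.72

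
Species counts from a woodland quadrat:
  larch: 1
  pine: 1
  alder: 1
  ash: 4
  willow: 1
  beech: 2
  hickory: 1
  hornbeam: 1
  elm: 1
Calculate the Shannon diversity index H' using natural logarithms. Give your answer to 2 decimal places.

2.03

Total N = 1+1+1+4+1+2+1+1+1 = 13, so the proportions are 0.0769, 0.0769, 0.0769, 0.3077, 0.0769, 0.1538, 0.0769, 0.0769, 0.0769 (working shown to 4 dp, full precision carried).
Each pᵢ ln pᵢ term: 0.0769×(-2.5649)=-0.1973, 0.0769×(-2.5649)=-0.1973, 0.0769×(-2.5649)=-0.1973, 0.3077×(-1.1787)=-0.3627, 0.0769×(-2.5649)=-0.1973, 0.1538×(-1.8718)=-0.2880, 0.0769×(-2.5649)=-0.1973, 0.0769×(-2.5649)=-0.1973, 0.0769×(-2.5649)=-0.1973.
Sum = -2.0318, so H' = 2.03.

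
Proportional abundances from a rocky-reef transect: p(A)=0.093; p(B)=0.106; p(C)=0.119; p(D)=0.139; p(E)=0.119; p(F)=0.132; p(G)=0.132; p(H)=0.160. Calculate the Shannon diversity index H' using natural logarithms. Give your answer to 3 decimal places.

Each pᵢ ln pᵢ term (working shown to 5 dp, full precision carried): 0.093×(-2.37516)=-0.22089, 0.106×(-2.24432)=-0.23790, 0.119×(-2.12863)=-0.25331, 0.139×(-1.97328)=-0.27429, 0.119×(-2.12863)=-0.25331, 0.132×(-2.02495)=-0.26729, 0.132×(-2.02495)=-0.26729, 0.16×(-1.83258)=-0.29321.
Sum = -2.06749, so H' = 2.067.

2.067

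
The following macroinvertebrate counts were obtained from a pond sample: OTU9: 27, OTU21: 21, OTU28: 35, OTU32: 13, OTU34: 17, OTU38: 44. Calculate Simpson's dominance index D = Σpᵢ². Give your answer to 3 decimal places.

0.194

Total N = 27+21+35+13+17+44 = 157, so the proportions are 0.17197, 0.13376, 0.22293, 0.0828, 0.10828, 0.28025 (working shown to 5 dp, full precision carried).
D = 0.17197² + 0.13376² + 0.22293² + 0.0828² + 0.10828² + 0.28025² = 0.02958 + 0.01789 + 0.04970 + 0.00686 + 0.01172 + 0.07854 = 0.19429.
To 3 decimal places, D = 0.194.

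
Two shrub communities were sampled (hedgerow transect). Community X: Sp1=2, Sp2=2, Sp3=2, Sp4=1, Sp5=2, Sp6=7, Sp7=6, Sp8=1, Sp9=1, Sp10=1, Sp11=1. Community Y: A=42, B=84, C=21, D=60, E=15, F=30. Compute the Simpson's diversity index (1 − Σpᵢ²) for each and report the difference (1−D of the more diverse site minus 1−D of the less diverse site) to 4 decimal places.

Community X: N=26, proportions 0.076923, 0.076923, 0.076923, 0.038462, 0.076923, 0.269231, 0.230769, 0.038462, 0.038462, 0.038462, 0.038462, giving 1−D = 0.843195 (working shown to 6 dp, full precision carried).
Community Y: N=252, proportions 0.166667, 0.333333, 0.083333, 0.238095, 0.059524, 0.119048, giving 1−D = 0.779762.
Difference = |0.843195 − 0.779762| = 0.063433, i.e. 0.0634 to 4 decimal places.

0.0634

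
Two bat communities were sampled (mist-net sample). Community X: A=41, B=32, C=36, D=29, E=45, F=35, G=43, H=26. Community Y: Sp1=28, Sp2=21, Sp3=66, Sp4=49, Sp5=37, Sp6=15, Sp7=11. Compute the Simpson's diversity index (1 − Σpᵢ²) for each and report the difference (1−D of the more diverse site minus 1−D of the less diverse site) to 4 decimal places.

Community X: N=287, proportions 0.1428571, 0.1114983, 0.1254355, 0.1010453, 0.1567944, 0.1219512, 0.1498258, 0.0905923, giving 1−D = 0.8711044 (working shown to 7 dp, full precision carried).
Community Y: N=227, proportions 0.123348, 0.092511, 0.2907489, 0.215859, 0.1629956, 0.0660793, 0.0484581, giving 1−D = 0.8118147.
Difference = |0.8711044 − 0.8118147| = 0.0592897, i.e. 0.0593 to 4 decimal places.

0.0593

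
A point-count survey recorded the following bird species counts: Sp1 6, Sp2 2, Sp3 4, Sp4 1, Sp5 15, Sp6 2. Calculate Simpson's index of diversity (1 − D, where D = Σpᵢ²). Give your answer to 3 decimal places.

Total N = 6+2+4+1+15+2 = 30, so the proportions are 0.2, 0.06667, 0.13333, 0.03333, 0.5, 0.06667 (working shown to 5 dp, full precision carried).
D = 0.2² + 0.06667² + 0.13333² + 0.03333² + 0.5² + 0.06667² = 0.04000 + 0.00444 + 0.01778 + 0.00111 + 0.25000 + 0.00444 = 0.31778.
So 1 − D = 0.68222, i.e. 0.682 to 3 decimal places.

0.682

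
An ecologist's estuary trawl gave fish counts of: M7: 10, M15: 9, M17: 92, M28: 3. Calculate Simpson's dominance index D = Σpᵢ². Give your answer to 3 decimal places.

Total N = 10+9+92+3 = 114, so the proportions are 0.08772, 0.07895, 0.80702, 0.02632 (working shown to 5 dp, full precision carried).
D = 0.08772² + 0.07895² + 0.80702² + 0.02632² = 0.00769 + 0.00623 + 0.65128 + 0.00069 = 0.66590.
To 3 decimal places, D = 0.666.

0.666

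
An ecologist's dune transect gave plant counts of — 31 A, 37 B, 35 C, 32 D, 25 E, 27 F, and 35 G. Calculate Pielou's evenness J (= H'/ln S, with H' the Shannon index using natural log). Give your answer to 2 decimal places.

1.00

Total N = 31+37+35+32+25+27+35 = 222, so the proportions are 0.1396, 0.1667, 0.1577, 0.1441, 0.1126, 0.1216, 0.1577 (working shown to 4 dp, full precision carried).
H' = −Σ pᵢ ln pᵢ = −((-0.2749) + (-0.2986) + (-0.2912) + (-0.2792) + (-0.2459) + (-0.2562) + (-0.2912)) = 1.9374.
With S = 7 species, ln S = 1.9459, so J = 1.9374/1.9459 = 0.9956, i.e. 1.00 to 2 decimal places.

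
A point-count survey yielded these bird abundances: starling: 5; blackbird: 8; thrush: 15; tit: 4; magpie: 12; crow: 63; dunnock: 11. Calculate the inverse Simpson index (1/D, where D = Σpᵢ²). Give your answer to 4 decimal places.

Total N = 5+8+15+4+12+63+11 = 118, so the proportions are 0.0423729, 0.0677966, 0.1271186, 0.0338983, 0.1016949, 0.5338983, 0.0932203 (working shown to 7 dp, full precision carried).
D = 0.0423729² + 0.0677966² + 0.1271186² + 0.0338983² + 0.1016949² + 0.5338983² + 0.0932203² = 0.0017955 + 0.0045964 + 0.0161591 + 0.0011491 + 0.0103419 + 0.2850474 + 0.0086900 = 0.3277794.
So 1/D = 3.050833, i.e. 3.0508 to 4 decimal places.

3.0508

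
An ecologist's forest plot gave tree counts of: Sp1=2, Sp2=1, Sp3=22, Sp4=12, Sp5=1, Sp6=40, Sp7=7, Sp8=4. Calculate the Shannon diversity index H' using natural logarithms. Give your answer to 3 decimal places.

Total N = 2+1+22+12+1+40+7+4 = 89, so the proportions are 0.02247, 0.01124, 0.24719, 0.13483, 0.01124, 0.44944, 0.07865, 0.04494 (working shown to 5 dp, full precision carried).
Each pᵢ ln pᵢ term: 0.02247×(-3.79549)=-0.08529, 0.01124×(-4.48864)=-0.05043, 0.24719×(-1.39759)=-0.34547, 0.13483×(-2.00373)=-0.27017, 0.01124×(-4.48864)=-0.05043, 0.44944×(-0.79976)=-0.35944, 0.07865×(-2.54273)=-0.19999, 0.04494×(-3.10234)=-0.13943.
Sum = -1.50066, so H' = 1.501.

1.501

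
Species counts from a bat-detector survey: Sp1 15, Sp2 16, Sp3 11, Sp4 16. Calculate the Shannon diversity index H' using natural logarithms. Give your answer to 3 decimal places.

Total N = 15+16+11+16 = 58, so the proportions are 0.25862, 0.27586, 0.18966, 0.27586 (working shown to 5 dp, full precision carried).
Each pᵢ ln pᵢ term: 0.25862×(-1.35239)=-0.34976, 0.27586×(-1.28785)=-0.35527, 0.18966×(-1.66255)=-0.31531, 0.27586×(-1.28785)=-0.35527.
Sum = -1.37561, so H' = 1.376.

1.376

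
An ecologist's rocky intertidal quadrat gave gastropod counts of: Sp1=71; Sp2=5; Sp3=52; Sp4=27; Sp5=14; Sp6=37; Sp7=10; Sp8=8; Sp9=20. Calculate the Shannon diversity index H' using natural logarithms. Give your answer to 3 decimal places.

Total N = 71+5+52+27+14+37+10+8+20 = 244, so the proportions are 0.29098, 0.02049, 0.21311, 0.11066, 0.05738, 0.15164, 0.04098, 0.03279, 0.08197 (working shown to 5 dp, full precision carried).
Each pᵢ ln pᵢ term: 0.29098×(-1.23449)=-0.35922, 0.02049×(-3.88773)=-0.07967, 0.21311×(-1.54592)=-0.32946, 0.11066×(-2.20133)=-0.24359, 0.05738×(-2.85811)=-0.16399, 0.15164×(-1.88625)=-0.28603, 0.04098×(-3.19458)=-0.13093, 0.03279×(-3.41773)=-0.11206, 0.08197×(-2.50144)=-0.20504.
Sum = -1.90997, so H' = 1.910.

1.910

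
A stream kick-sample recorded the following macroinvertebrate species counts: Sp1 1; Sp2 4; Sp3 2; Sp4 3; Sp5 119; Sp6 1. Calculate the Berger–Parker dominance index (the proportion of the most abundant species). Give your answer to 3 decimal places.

Total N = 1+4+2+3+119+1 = 130, so the proportions are 0.00769, 0.03077, 0.01538, 0.02308, 0.91538, 0.00769 (working shown to 5 dp, full precision carried).
The largest proportion is 0.91538, i.e. d = 0.915 to 3 decimal places.

0.915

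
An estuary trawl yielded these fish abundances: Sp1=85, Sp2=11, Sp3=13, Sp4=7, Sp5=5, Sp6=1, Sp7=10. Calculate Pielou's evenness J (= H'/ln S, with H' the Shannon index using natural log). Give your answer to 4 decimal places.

Total N = 85+11+13+7+5+1+10 = 132, so the proportions are 0.643939, 0.083333, 0.098485, 0.05303, 0.037879, 0.007576, 0.075758 (working shown to 6 dp, full precision carried).
H' = −Σ pᵢ ln pᵢ = −((-0.283430) + (-0.207076) + (-0.228273) + (-0.155744) + (-0.123991) + (-0.036991) + (-0.195471)) = 1.230976.
With S = 7 species, ln S = 1.945910, so J = 1.230976/1.945910 = 0.632597, i.e. 0.6326 to 4 decimal places.

0.6326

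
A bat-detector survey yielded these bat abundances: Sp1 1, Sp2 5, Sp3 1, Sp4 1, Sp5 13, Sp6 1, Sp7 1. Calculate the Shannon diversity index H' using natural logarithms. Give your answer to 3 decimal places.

1.336

Total N = 1+5+1+1+13+1+1 = 23, so the proportions are 0.04348, 0.21739, 0.04348, 0.04348, 0.56522, 0.04348, 0.04348 (working shown to 5 dp, full precision carried).
Each pᵢ ln pᵢ term: 0.04348×(-3.13549)=-0.13633, 0.21739×(-1.52606)=-0.33175, 0.04348×(-3.13549)=-0.13633, 0.04348×(-3.13549)=-0.13633, 0.56522×(-0.57054)=-0.32248, 0.04348×(-3.13549)=-0.13633, 0.04348×(-3.13549)=-0.13633.
Sum = -1.33586, so H' = 1.336.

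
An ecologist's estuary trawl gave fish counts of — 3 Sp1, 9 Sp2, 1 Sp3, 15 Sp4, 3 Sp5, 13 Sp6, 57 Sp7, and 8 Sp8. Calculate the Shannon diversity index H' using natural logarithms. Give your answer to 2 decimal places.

Total N = 3+9+1+15+3+13+57+8 = 109, so the proportions are 0.0275, 0.0826, 0.0092, 0.1376, 0.0275, 0.1193, 0.5229, 0.0734 (working shown to 4 dp, full precision carried).
Each pᵢ ln pᵢ term: 0.0275×(-3.5927)=-0.0989, 0.0826×(-2.4941)=-0.2059, 0.0092×(-4.6913)=-0.0430, 0.1376×(-1.9833)=-0.2729, 0.0275×(-3.5927)=-0.0989, 0.1193×(-2.1264)=-0.2536, 0.5229×(-0.6483)=-0.3390, 0.0734×(-2.6119)=-0.1917.
Sum = -1.5040, so H' = 1.50.

1.50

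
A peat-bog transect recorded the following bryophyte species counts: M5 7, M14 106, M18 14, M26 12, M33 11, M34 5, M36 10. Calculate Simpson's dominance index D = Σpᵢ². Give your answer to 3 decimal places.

0.436

Total N = 7+106+14+12+11+5+10 = 165, so the proportions are 0.04242, 0.64242, 0.08485, 0.07273, 0.06667, 0.0303, 0.06061 (working shown to 5 dp, full precision carried).
D = 0.04242² + 0.64242² + 0.08485² + 0.07273² + 0.06667² + 0.0303² + 0.06061² = 0.00180 + 0.41271 + 0.00720 + 0.00529 + 0.00444 + 0.00092 + 0.00367 = 0.43603.
To 3 decimal places, D = 0.436.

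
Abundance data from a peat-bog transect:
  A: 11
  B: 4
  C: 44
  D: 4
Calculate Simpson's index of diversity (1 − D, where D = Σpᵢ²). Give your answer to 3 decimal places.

0.474

Total N = 11+4+44+4 = 63, so the proportions are 0.1746, 0.06349, 0.69841, 0.06349 (working shown to 5 dp, full precision carried).
D = 0.1746² + 0.06349² + 0.69841² + 0.06349² = 0.03049 + 0.00403 + 0.48778 + 0.00403 = 0.52633.
So 1 − D = 0.47367, i.e. 0.474 to 3 decimal places.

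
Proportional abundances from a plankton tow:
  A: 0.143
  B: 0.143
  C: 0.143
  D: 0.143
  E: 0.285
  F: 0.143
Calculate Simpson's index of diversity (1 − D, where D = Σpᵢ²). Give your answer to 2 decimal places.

0.82

D = 0.143² + 0.143² + 0.143² + 0.143² + 0.285² + 0.143² = 0.0204 + 0.0204 + 0.0204 + 0.0204 + 0.0812 + 0.0204 = 0.1835 (working shown to 4 dp, full precision carried).
So 1 − D = 0.8165, i.e. 0.82 to 2 decimal places.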